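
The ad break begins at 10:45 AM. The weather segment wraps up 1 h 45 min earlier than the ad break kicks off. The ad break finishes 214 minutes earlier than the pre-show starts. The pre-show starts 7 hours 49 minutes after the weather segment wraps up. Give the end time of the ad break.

1:15 PM

The weather segment ends at 10:45 AM − 105 min = 9:00 AM.
The pre-show starts at 9:00 AM + 469 min = 4:49 PM.
The ad break ends at 4:49 PM − 214 min = 1:15 PM.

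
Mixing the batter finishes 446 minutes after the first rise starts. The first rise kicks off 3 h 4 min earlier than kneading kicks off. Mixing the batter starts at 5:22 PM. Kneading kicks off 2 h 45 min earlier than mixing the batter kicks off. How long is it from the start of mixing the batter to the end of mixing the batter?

1 hour 37 minutes

Kneading starts at 5:22 PM − 165 min = 2:37 PM.
The first rise starts at 2:37 PM − 184 min = 11:33 AM.
Mixing the batter ends at 11:33 AM + 446 min = 6:59 PM.
From 5:22 PM to 6:59 PM is 1 hour 37 minutes.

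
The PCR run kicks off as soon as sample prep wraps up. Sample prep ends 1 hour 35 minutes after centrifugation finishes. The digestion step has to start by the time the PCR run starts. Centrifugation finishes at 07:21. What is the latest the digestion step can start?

Sample prep ends at 07:21 + 95 min = 08:56.
So the PCR run starts at 08:56.
The digestion step is bounded by the PCR run, so the latest it can start is 08:56.

08:56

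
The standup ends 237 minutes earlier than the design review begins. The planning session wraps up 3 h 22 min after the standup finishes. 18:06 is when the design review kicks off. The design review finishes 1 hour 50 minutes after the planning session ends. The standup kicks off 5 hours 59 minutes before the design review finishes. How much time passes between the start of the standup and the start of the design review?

The standup ends at 18:06 − 237 min = 14:09.
The planning session ends at 14:09 + 202 min = 17:31.
The design review ends at 17:31 + 110 min = 19:21.
The standup starts at 19:21 − 359 min = 13:22.
From 13:22 to 18:06 is 284 minutes.

284 minutes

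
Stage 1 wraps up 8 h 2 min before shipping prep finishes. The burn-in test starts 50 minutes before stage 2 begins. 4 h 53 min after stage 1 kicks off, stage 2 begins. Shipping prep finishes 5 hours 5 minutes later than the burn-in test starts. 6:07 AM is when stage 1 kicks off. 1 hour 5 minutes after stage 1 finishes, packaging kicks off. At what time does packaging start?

8:18 AM

Stage 2 starts at 6:07 AM + 293 min = 11:00 AM.
The burn-in test starts at 11:00 AM − 50 min = 10:10 AM.
Shipping prep ends at 10:10 AM + 305 min = 3:15 PM.
Stage 1 ends at 3:15 PM − 482 min = 7:13 AM.
Packaging starts at 7:13 AM + 65 min = 8:18 AM.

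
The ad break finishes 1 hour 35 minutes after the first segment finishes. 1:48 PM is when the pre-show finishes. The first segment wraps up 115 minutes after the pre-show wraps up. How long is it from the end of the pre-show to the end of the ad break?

3.5 hours

The first segment ends at 1:48 PM + 115 min = 3:43 PM.
The ad break ends at 3:43 PM + 95 min = 5:18 PM.
From 1:48 PM to 5:18 PM is 3.5 hours.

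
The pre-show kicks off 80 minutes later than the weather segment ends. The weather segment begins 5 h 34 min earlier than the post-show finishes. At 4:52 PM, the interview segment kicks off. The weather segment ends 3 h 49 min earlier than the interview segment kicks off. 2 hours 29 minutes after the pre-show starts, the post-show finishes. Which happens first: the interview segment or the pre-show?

the pre-show

The weather segment ends at 4:52 PM − 229 min = 1:03 PM.
The pre-show starts at 1:03 PM + 80 min = 2:23 PM.
The interview segment starts at 4:52 PM and the pre-show starts at 2:23 PM, so the pre-show is first.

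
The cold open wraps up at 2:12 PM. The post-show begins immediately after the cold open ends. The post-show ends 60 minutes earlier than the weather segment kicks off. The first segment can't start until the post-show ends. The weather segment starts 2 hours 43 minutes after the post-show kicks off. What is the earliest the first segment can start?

3:55 PM

The post-show starts at 2:12 PM.
The weather segment starts at 2:12 PM + 163 min = 4:55 PM.
The post-show ends at 4:55 PM − 60 min = 3:55 PM.
The first segment is bounded by the post-show, so the earliest it can start is 3:55 PM.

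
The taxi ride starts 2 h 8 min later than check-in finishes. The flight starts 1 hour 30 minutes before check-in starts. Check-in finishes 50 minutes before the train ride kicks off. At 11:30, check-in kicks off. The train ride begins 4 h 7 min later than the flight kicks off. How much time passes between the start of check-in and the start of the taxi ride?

3 hours 55 minutes

The flight starts at 11:30 − 90 min = 10:00.
The train ride starts at 10:00 + 247 min = 14:07.
Check-in ends at 14:07 − 50 min = 13:17.
The taxi ride starts at 13:17 + 128 min = 15:25.
From 11:30 to 15:25 is 3 hours 55 minutes.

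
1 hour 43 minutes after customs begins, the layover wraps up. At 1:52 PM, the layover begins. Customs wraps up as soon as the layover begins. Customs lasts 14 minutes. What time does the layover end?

3:21 PM

Customs ends at 1:52 PM.
Customs starts at 1:52 PM − 14 min = 1:38 PM.
The layover ends at 1:38 PM + 103 min = 3:21 PM.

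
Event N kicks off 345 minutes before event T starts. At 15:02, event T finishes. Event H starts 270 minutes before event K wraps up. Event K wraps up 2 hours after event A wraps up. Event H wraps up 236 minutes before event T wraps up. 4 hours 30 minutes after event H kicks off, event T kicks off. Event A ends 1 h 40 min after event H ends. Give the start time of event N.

09:01

Event H ends at 15:02 − 236 min = 11:06.
Event A ends at 11:06 + 100 min = 12:46.
Event K ends at 12:46 + 120 min = 14:46.
Event H starts at 14:46 − 270 min = 10:16.
Event T starts at 10:16 + 270 min = 14:46.
Event N starts at 14:46 − 345 min = 09:01.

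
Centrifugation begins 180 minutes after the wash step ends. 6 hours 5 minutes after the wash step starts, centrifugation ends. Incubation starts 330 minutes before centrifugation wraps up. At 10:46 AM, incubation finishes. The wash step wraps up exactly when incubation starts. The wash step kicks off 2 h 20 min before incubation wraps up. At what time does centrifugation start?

12:01 PM

The wash step starts at 10:46 AM − 140 min = 8:26 AM.
Centrifugation ends at 8:26 AM + 365 min = 2:31 PM.
Incubation starts at 2:31 PM − 330 min = 9:01 AM.
So the wash step ends at 9:01 AM.
Centrifugation starts at 9:01 AM + 180 min = 12:01 PM.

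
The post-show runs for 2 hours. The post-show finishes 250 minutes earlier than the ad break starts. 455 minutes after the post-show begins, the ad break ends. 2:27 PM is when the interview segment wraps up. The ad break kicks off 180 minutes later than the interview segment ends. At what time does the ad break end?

The ad break starts at 2:27 PM + 180 min = 5:27 PM.
The post-show ends at 5:27 PM − 250 min = 1:17 PM.
The post-show starts at 1:17 PM − 120 min = 11:17 AM.
The ad break ends at 11:17 AM + 455 min = 6:52 PM.

6:52 PM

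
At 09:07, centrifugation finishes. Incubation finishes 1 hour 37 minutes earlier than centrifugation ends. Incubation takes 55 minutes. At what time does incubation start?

06:35

Incubation ends at 09:07 − 97 min = 07:30.
Incubation starts at 07:30 − 55 min = 06:35.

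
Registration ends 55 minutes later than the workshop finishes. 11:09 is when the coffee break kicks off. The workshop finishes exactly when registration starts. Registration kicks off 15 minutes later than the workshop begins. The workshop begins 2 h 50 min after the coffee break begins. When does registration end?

The workshop starts at 11:09 + 170 min = 13:59.
Registration starts at 13:59 + 15 min = 14:14.
So the workshop ends at 14:14.
Registration ends at 14:14 + 55 min = 15:09.

15:09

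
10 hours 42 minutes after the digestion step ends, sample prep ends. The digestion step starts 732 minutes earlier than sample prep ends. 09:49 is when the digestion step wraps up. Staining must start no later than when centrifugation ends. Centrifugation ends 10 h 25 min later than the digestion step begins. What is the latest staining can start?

Sample prep ends at 09:49 + 642 min = 20:31.
The digestion step starts at 20:31 − 732 min = 08:19.
Centrifugation ends at 08:19 + 625 min = 18:44.
Staining is bounded by centrifugation, so the latest it can start is 18:44.

18:44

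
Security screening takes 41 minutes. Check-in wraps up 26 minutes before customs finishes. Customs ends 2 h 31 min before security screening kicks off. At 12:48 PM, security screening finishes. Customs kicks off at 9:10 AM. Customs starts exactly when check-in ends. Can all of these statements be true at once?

Yes

Security screening starts at 12:48 PM − 41 min = 12:07 PM.
Customs ends at 12:07 PM − 151 min = 9:36 AM.
Check-in ends at 9:36 AM − 26 min = 9:10 AM.
So customs starts at 9:10 AM.
That matches the stated 9:10 AM, so the schedule is consistent.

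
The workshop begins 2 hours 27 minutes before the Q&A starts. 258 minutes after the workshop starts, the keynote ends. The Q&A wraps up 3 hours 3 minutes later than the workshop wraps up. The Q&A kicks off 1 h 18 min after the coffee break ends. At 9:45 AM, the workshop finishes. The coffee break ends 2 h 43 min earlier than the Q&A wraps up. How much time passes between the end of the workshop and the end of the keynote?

The Q&A ends at 9:45 AM + 183 min = 12:48 PM.
The coffee break ends at 12:48 PM − 163 min = 10:05 AM.
The Q&A starts at 10:05 AM + 78 min = 11:23 AM.
The workshop starts at 11:23 AM − 147 min = 8:56 AM.
The keynote ends at 8:56 AM + 258 min = 1:14 PM.
From 9:45 AM to 1:14 PM is 209 minutes.

209 minutes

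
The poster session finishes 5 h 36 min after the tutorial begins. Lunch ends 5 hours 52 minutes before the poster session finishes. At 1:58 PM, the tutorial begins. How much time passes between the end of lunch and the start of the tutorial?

The poster session ends at 1:58 PM + 336 min = 7:34 PM.
Lunch ends at 7:34 PM − 352 min = 1:42 PM.
From 1:42 PM to 1:58 PM is 16 minutes.

16 minutes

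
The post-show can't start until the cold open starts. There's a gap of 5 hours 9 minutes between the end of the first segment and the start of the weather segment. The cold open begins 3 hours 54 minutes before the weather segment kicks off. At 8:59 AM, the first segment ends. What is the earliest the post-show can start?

The weather segment starts at 8:59 AM + 309 min = 2:08 PM.
The cold open starts at 2:08 PM − 234 min = 10:14 AM.
The post-show is bounded by the cold open, so the earliest it can start is 10:14 AM.

10:14 AM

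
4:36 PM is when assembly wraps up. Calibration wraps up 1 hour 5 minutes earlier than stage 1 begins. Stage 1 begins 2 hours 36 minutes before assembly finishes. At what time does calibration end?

12:55 PM

Stage 1 starts at 4:36 PM − 156 min = 2:00 PM.
Calibration ends at 2:00 PM − 65 min = 12:55 PM.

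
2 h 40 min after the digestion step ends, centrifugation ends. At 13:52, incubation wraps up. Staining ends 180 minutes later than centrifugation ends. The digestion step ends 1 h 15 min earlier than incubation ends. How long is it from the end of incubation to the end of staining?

The digestion step ends at 13:52 − 75 min = 12:37.
Centrifugation ends at 12:37 + 160 min = 15:17.
Staining ends at 15:17 + 180 min = 18:17.
From 13:52 to 18:17 is 4 h 25 min.

4 h 25 min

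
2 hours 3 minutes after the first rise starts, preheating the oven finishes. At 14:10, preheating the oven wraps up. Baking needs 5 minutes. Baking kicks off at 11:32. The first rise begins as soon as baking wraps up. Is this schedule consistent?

No

Baking ends at 11:32 + 5 min = 11:37.
So the first rise starts at 11:37.
Preheating the oven ends at 11:37 + 123 min = 13:40.
But preheating the oven is also said to end at 14:10 — a 30-minute conflict.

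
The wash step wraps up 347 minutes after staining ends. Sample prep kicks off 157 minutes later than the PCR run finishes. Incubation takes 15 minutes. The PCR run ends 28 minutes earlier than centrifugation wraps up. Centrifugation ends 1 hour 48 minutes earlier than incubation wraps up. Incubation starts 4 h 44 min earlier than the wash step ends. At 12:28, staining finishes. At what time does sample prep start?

14:07

The wash step ends at 12:28 + 347 min = 18:15.
Incubation starts at 18:15 − 284 min = 13:31.
Incubation ends at 13:31 + 15 min = 13:46.
Centrifugation ends at 13:46 − 108 min = 11:58.
The PCR run ends at 11:58 − 28 min = 11:30.
Sample prep starts at 11:30 + 157 min = 14:07.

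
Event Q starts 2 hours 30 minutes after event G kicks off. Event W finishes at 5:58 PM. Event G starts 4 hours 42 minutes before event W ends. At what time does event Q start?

3:46 PM

Event G starts at 5:58 PM − 282 min = 1:16 PM.
Event Q starts at 1:16 PM + 150 min = 3:46 PM.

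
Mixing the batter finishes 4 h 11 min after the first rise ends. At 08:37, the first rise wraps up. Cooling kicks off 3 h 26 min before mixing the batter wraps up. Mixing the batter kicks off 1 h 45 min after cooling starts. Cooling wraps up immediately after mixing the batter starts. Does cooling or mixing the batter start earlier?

cooling

Mixing the batter ends at 08:37 + 251 min = 12:48.
Cooling starts at 12:48 − 206 min = 09:22.
Mixing the batter starts at 09:22 + 105 min = 11:07.
Cooling starts at 09:22 and mixing the batter starts at 11:07, so cooling is first.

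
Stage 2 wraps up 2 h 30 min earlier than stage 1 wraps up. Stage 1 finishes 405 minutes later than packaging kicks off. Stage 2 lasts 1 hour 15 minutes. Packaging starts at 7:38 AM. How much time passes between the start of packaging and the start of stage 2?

Stage 1 ends at 7:38 AM + 405 min = 2:23 PM.
Stage 2 ends at 2:23 PM − 150 min = 11:53 AM.
Stage 2 starts at 11:53 AM − 75 min = 10:38 AM.
From 7:38 AM to 10:38 AM is 3 hours.

3 hours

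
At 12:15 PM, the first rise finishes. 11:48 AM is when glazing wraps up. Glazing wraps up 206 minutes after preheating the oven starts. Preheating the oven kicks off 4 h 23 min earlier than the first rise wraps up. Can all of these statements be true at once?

No

Preheating the oven starts at 12:15 PM − 263 min = 7:52 AM.
Glazing ends at 7:52 AM + 206 min = 11:18 AM.
But glazing is also said to end at 11:48 AM — a 30-minute conflict.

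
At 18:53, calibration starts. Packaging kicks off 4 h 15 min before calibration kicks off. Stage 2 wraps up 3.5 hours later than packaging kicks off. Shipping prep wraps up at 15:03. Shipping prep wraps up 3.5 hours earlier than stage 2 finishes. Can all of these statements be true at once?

Packaging starts at 18:53 − 255 min = 14:38.
Stage 2 ends at 14:38 + 210 min = 18:08.
Shipping prep ends at 18:08 − 210 min = 14:38.
But shipping prep is also said to end at 15:03 — a 25-minute conflict.

No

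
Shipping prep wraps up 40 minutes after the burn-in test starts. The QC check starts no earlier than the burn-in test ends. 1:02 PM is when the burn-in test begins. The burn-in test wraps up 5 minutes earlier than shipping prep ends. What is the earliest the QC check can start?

1:37 PM

Shipping prep ends at 1:02 PM + 40 min = 1:42 PM.
The burn-in test ends at 1:42 PM − 5 min = 1:37 PM.
The QC check is bounded by the burn-in test, so the earliest it can start is 1:37 PM.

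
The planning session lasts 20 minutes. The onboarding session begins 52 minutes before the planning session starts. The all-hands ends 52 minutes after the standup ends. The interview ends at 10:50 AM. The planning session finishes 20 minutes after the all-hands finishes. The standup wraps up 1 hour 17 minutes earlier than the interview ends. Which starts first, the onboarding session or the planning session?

the onboarding session

The standup ends at 10:50 AM − 77 min = 9:33 AM.
The all-hands ends at 9:33 AM + 52 min = 10:25 AM.
The planning session ends at 10:25 AM + 20 min = 10:45 AM.
The planning session starts at 10:45 AM − 20 min = 10:25 AM.
The onboarding session starts at 10:25 AM − 52 min = 9:33 AM.
The onboarding session starts at 9:33 AM and the planning session starts at 10:25 AM, so the onboarding session is first.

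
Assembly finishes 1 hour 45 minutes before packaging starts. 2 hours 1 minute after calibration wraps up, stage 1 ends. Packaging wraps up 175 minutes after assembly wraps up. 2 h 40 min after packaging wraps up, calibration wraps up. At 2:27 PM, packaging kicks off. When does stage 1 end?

8:18 PM

Assembly ends at 2:27 PM − 105 min = 12:42 PM.
Packaging ends at 12:42 PM + 175 min = 3:37 PM.
Calibration ends at 3:37 PM + 160 min = 6:17 PM.
Stage 1 ends at 6:17 PM + 121 min = 8:18 PM.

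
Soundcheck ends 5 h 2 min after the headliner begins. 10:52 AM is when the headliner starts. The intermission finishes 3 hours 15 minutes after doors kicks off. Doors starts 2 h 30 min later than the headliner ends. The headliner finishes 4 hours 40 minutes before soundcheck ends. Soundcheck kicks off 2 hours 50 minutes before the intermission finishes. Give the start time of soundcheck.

Soundcheck ends at 10:52 AM + 302 min = 3:54 PM.
The headliner ends at 3:54 PM − 280 min = 11:14 AM.
Doors starts at 11:14 AM + 150 min = 1:44 PM.
The intermission ends at 1:44 PM + 195 min = 4:59 PM.
Soundcheck starts at 4:59 PM − 170 min = 2:09 PM.

2:09 PM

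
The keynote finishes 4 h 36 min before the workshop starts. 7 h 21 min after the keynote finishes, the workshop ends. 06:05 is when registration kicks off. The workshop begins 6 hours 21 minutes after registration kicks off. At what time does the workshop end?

15:11

The workshop starts at 06:05 + 381 min = 12:26.
The keynote ends at 12:26 − 276 min = 07:50.
The workshop ends at 07:50 + 441 min = 15:11.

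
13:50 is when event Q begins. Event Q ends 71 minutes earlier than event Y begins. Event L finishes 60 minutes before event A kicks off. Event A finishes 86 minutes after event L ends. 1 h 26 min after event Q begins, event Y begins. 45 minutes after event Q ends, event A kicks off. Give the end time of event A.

Event Y starts at 13:50 + 86 min = 15:16.
Event Q ends at 15:16 − 71 min = 14:05.
Event A starts at 14:05 + 45 min = 14:50.
Event L ends at 14:50 − 60 min = 13:50.
Event A ends at 13:50 + 86 min = 15:16.

15:16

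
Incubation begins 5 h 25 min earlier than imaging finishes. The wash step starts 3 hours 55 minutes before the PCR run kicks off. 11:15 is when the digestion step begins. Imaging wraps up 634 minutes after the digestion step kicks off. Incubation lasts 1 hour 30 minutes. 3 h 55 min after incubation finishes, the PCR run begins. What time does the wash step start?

Imaging ends at 11:15 + 634 min = 21:49.
Incubation starts at 21:49 − 325 min = 16:24.
Incubation ends at 16:24 + 90 min = 17:54.
The PCR run starts at 17:54 + 235 min = 21:49.
The wash step starts at 21:49 − 235 min = 17:54.

17:54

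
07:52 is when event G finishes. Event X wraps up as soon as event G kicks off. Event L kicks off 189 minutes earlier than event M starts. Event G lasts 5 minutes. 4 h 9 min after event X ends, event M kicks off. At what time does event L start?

08:47

Event G starts at 07:52 − 5 min = 07:47.
So event X ends at 07:47.
Event M starts at 07:47 + 249 min = 11:56.
Event L starts at 11:56 − 189 min = 08:47.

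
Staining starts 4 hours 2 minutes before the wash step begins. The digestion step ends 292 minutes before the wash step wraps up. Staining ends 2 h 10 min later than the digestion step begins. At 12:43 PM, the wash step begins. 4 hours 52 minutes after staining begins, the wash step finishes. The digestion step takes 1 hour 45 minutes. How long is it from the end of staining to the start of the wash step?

217 minutes

Staining starts at 12:43 PM − 242 min = 8:41 AM.
The wash step ends at 8:41 AM + 292 min = 1:33 PM.
The digestion step ends at 1:33 PM − 292 min = 8:41 AM.
The digestion step starts at 8:41 AM − 105 min = 6:56 AM.
Staining ends at 6:56 AM + 130 min = 9:06 AM.
From 9:06 AM to 12:43 PM is 217 minutes.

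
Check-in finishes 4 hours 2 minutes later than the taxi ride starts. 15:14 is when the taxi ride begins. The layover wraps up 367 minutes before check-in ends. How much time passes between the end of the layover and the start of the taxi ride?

Check-in ends at 15:14 + 242 min = 19:16.
The layover ends at 19:16 − 367 min = 13:09.
From 13:09 to 15:14 is 2 h 5 min.

2 h 5 min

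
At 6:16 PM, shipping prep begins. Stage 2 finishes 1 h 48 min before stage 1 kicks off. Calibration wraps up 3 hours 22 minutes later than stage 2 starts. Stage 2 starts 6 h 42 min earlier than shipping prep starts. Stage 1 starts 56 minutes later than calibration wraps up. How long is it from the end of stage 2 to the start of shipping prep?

Stage 2 starts at 6:16 PM − 402 min = 11:34 AM.
Calibration ends at 11:34 AM + 202 min = 2:56 PM.
Stage 1 starts at 2:56 PM + 56 min = 3:52 PM.
Stage 2 ends at 3:52 PM − 108 min = 2:04 PM.
From 2:04 PM to 6:16 PM is 252 minutes.

252 minutes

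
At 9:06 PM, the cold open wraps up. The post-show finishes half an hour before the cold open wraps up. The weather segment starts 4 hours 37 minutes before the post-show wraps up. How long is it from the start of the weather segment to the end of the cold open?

The post-show ends at 9:06 PM − 30 min = 8:36 PM.
The weather segment starts at 8:36 PM − 277 min = 3:59 PM.
From 3:59 PM to 9:06 PM is 5 hours 7 minutes.

5 hours 7 minutes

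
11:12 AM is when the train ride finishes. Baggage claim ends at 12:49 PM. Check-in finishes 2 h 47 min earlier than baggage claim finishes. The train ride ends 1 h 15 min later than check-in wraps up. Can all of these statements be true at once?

No

Check-in ends at 12:49 PM − 167 min = 10:02 AM.
The train ride ends at 10:02 AM + 75 min = 11:17 AM.
But the train ride is also said to end at 11:12 AM — a 5-minute conflict.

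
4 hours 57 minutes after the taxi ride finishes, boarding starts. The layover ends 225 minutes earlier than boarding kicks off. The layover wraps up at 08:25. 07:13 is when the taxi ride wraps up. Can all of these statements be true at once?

Boarding starts at 07:13 + 297 min = 12:10.
The layover ends at 12:10 − 225 min = 08:25.
That matches the stated 08:25, so the schedule is consistent.

Yes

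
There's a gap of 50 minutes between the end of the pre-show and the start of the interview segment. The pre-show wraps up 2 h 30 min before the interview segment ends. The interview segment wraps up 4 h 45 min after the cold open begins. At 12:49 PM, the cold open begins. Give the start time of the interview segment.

3:54 PM

The interview segment ends at 12:49 PM + 285 min = 5:34 PM.
The pre-show ends at 5:34 PM − 150 min = 3:04 PM.
The interview segment starts at 3:04 PM + 50 min = 3:54 PM.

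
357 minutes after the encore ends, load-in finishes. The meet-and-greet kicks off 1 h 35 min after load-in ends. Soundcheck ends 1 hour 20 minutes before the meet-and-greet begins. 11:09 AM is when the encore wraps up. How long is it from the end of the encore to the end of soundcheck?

Load-in ends at 11:09 AM + 357 min = 5:06 PM.
The meet-and-greet starts at 5:06 PM + 95 min = 6:41 PM.
Soundcheck ends at 6:41 PM − 80 min = 5:21 PM.
From 11:09 AM to 5:21 PM is 6 hours 12 minutes.

6 hours 12 minutes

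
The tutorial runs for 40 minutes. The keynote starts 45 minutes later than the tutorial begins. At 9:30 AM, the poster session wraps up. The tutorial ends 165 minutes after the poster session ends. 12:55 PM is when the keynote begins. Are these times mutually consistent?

No

The tutorial ends at 9:30 AM + 165 min = 12:15 PM.
The tutorial starts at 12:15 PM − 40 min = 11:35 AM.
The keynote starts at 11:35 AM + 45 min = 12:20 PM.
But the keynote is also said to start at 12:55 PM — a 35-minute conflict.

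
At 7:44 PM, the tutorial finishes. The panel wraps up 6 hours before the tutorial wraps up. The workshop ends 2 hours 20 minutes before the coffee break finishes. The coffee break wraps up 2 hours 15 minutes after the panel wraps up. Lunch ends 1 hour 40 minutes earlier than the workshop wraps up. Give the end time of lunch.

11:59 AM

The panel ends at 7:44 PM − 360 min = 1:44 PM.
The coffee break ends at 1:44 PM + 135 min = 3:59 PM.
The workshop ends at 3:59 PM − 140 min = 1:39 PM.
Lunch ends at 1:39 PM − 100 min = 11:59 AM.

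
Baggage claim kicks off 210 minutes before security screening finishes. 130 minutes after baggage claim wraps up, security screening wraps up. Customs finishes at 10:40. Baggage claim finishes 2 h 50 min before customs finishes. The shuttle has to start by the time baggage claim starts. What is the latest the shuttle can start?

06:30

Baggage claim ends at 10:40 − 170 min = 07:50.
Security screening ends at 07:50 + 130 min = 10:00.
Baggage claim starts at 10:00 − 210 min = 06:30.
The shuttle is bounded by baggage claim, so the latest it can start is 06:30.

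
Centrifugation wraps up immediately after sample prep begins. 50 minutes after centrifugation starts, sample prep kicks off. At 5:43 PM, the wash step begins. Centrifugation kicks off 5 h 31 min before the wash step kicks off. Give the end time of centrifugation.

Centrifugation starts at 5:43 PM − 331 min = 12:12 PM.
Sample prep starts at 12:12 PM + 50 min = 1:02 PM.
So centrifugation ends at 1:02 PM.

1:02 PM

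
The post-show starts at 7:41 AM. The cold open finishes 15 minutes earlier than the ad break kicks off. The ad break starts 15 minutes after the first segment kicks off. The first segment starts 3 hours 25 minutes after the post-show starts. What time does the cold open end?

11:06 AM

The first segment starts at 7:41 AM + 205 min = 11:06 AM.
The ad break starts at 11:06 AM + 15 min = 11:21 AM.
The cold open ends at 11:21 AM − 15 min = 11:06 AM.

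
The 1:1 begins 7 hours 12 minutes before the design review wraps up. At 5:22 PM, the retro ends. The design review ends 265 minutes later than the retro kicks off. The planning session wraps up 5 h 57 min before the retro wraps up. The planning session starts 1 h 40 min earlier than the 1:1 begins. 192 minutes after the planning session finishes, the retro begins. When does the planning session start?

10:10 AM

The planning session ends at 5:22 PM − 357 min = 11:25 AM.
The retro starts at 11:25 AM + 192 min = 2:37 PM.
The design review ends at 2:37 PM + 265 min = 7:02 PM.
The 1:1 starts at 7:02 PM − 432 min = 11:50 AM.
The planning session starts at 11:50 AM − 100 min = 10:10 AM.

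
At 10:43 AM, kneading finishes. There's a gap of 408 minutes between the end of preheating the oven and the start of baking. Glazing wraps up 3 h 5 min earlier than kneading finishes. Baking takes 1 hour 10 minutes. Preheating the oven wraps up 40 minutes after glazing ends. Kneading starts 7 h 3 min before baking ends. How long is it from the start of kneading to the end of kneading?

1 h 30 min

Glazing ends at 10:43 AM − 185 min = 7:38 AM.
Preheating the oven ends at 7:38 AM + 40 min = 8:18 AM.
Baking starts at 8:18 AM + 408 min = 3:06 PM.
Baking ends at 3:06 PM + 70 min = 4:16 PM.
Kneading starts at 4:16 PM − 423 min = 9:13 AM.
From 9:13 AM to 10:43 AM is 1 h 30 min.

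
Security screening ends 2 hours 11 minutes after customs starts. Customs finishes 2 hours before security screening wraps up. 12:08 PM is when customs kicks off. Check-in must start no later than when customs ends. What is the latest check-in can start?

Security screening ends at 12:08 PM + 131 min = 2:19 PM.
Customs ends at 2:19 PM − 120 min = 12:19 PM.
Check-in is bounded by customs, so the latest it can start is 12:19 PM.

12:19 PM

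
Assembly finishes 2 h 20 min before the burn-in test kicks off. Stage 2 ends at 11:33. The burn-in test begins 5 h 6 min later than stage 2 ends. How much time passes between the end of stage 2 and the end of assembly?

2 hours 46 minutes

The burn-in test starts at 11:33 + 306 min = 16:39.
Assembly ends at 16:39 − 140 min = 14:19.
From 11:33 to 14:19 is 2 hours 46 minutes.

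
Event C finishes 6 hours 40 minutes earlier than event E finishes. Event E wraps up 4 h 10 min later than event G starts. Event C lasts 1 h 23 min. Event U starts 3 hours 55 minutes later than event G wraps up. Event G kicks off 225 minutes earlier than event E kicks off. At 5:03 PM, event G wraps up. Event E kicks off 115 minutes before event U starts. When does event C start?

11:25 AM

Event U starts at 5:03 PM + 235 min = 8:58 PM.
Event E starts at 8:58 PM − 115 min = 7:03 PM.
Event G starts at 7:03 PM − 225 min = 3:18 PM.
Event E ends at 3:18 PM + 250 min = 7:28 PM.
Event C ends at 7:28 PM − 400 min = 12:48 PM.
Event C starts at 12:48 PM − 83 min = 11:25 AM.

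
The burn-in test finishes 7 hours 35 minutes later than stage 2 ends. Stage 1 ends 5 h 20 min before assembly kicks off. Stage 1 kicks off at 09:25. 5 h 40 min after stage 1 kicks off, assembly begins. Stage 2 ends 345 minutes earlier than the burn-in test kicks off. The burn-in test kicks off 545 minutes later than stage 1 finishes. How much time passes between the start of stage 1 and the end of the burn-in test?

Assembly starts at 09:25 + 340 min = 15:05.
Stage 1 ends at 15:05 − 320 min = 09:45.
The burn-in test starts at 09:45 + 545 min = 18:50.
Stage 2 ends at 18:50 − 345 min = 13:05.
The burn-in test ends at 13:05 + 455 min = 20:40.
From 09:25 to 20:40 is 11 h 15 min.

11 h 15 min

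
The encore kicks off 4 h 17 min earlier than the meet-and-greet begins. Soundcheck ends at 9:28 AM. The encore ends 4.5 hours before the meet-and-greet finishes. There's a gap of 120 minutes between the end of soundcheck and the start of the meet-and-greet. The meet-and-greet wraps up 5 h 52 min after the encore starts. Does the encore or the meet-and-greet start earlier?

The meet-and-greet starts at 9:28 AM + 120 min = 11:28 AM.
The encore starts at 11:28 AM − 257 min = 7:11 AM.
The encore starts at 7:11 AM and the meet-and-greet starts at 11:28 AM, so the encore is first.

the encore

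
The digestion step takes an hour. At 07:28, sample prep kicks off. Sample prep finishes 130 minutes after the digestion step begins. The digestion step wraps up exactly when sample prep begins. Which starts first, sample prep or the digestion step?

The digestion step ends at 07:28.
The digestion step starts at 07:28 − 60 min = 06:28.
Sample prep starts at 07:28 and the digestion step starts at 06:28, so the digestion step is first.

the digestion step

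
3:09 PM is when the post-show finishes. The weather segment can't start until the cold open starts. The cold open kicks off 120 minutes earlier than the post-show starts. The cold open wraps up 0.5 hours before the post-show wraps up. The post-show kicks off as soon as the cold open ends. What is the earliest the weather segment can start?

12:39 PM

The cold open ends at 3:09 PM − 30 min = 2:39 PM.
So the post-show starts at 2:39 PM.
The cold open starts at 2:39 PM − 120 min = 12:39 PM.
The weather segment is bounded by the cold open, so the earliest it can start is 12:39 PM.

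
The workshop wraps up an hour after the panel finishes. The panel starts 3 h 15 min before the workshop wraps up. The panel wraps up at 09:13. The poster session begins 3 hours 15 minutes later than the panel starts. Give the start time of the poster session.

The workshop ends at 09:13 + 60 min = 10:13.
The panel starts at 10:13 − 195 min = 06:58.
The poster session starts at 06:58 + 195 min = 10:13.

10:13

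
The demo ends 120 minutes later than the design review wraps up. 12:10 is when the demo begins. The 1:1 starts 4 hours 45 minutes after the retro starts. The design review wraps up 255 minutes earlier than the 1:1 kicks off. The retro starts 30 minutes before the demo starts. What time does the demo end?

14:10

The retro starts at 12:10 − 30 min = 11:40.
The 1:1 starts at 11:40 + 285 min = 16:25.
The design review ends at 16:25 − 255 min = 12:10.
The demo ends at 12:10 + 120 min = 14:10.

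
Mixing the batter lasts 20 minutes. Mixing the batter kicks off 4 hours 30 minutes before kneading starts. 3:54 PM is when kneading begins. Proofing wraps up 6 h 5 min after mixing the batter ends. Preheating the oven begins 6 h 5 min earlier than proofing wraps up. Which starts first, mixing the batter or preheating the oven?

Mixing the batter starts at 3:54 PM − 270 min = 11:24 AM.
Mixing the batter ends at 11:24 AM + 20 min = 11:44 AM.
Proofing ends at 11:44 AM + 365 min = 5:49 PM.
Preheating the oven starts at 5:49 PM − 365 min = 11:44 AM.
Mixing the batter starts at 11:24 AM and preheating the oven starts at 11:44 AM, so mixing the batter is first.

mixing the batter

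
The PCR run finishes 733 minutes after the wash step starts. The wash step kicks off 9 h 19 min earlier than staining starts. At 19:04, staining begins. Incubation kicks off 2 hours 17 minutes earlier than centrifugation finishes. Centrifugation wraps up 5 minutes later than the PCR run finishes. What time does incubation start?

The wash step starts at 19:04 − 559 min = 09:45.
The PCR run ends at 09:45 + 733 min = 21:58.
Centrifugation ends at 21:58 + 5 min = 22:03.
Incubation starts at 22:03 − 137 min = 19:46.

19:46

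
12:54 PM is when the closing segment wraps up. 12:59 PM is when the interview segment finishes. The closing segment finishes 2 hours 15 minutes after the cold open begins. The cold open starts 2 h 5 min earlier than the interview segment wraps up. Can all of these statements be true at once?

The cold open starts at 12:59 PM − 125 min = 10:54 AM.
The closing segment ends at 10:54 AM + 135 min = 1:09 PM.
But the closing segment is also said to end at 12:54 PM — a 15-minute conflict.

No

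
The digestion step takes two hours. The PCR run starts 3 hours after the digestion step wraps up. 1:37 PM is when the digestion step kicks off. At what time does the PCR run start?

6:37 PM

The digestion step ends at 1:37 PM + 120 min = 3:37 PM.
The PCR run starts at 3:37 PM + 180 min = 6:37 PM.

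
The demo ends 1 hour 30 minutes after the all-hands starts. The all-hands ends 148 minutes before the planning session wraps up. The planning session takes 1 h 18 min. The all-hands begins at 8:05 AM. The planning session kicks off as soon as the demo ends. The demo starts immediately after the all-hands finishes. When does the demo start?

The demo ends at 8:05 AM + 90 min = 9:35 AM.
So the planning session starts at 9:35 AM.
The planning session ends at 9:35 AM + 78 min = 10:53 AM.
The all-hands ends at 10:53 AM − 148 min = 8:25 AM.
So the demo starts at 8:25 AM.

8:25 AM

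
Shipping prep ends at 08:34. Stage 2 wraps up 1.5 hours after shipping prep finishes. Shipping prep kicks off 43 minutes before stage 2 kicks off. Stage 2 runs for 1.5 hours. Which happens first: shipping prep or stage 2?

shipping prep

Stage 2 ends at 08:34 + 90 min = 10:04.
Stage 2 starts at 10:04 − 90 min = 08:34.
Shipping prep starts at 08:34 − 43 min = 07:51.
Shipping prep starts at 07:51 and stage 2 starts at 08:34, so shipping prep is first.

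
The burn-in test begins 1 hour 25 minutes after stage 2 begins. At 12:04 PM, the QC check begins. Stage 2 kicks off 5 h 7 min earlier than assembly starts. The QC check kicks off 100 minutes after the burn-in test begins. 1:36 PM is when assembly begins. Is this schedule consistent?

Stage 2 starts at 1:36 PM − 307 min = 8:29 AM.
The burn-in test starts at 8:29 AM + 85 min = 9:54 AM.
The QC check starts at 9:54 AM + 100 min = 11:34 AM.
But the QC check is also said to start at 12:04 PM — a 30-minute conflict.

No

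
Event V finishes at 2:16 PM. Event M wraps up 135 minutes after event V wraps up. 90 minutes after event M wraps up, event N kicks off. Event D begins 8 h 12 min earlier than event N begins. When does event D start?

Event M ends at 2:16 PM + 135 min = 4:31 PM.
Event N starts at 4:31 PM + 90 min = 6:01 PM.
Event D starts at 6:01 PM − 492 min = 9:49 AM.

9:49 AM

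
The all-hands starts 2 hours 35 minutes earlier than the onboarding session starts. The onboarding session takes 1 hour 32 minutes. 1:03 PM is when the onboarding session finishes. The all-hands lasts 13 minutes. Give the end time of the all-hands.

9:09 AM

The onboarding session starts at 1:03 PM − 92 min = 11:31 AM.
The all-hands starts at 11:31 AM − 155 min = 8:56 AM.
The all-hands ends at 8:56 AM + 13 min = 9:09 AM.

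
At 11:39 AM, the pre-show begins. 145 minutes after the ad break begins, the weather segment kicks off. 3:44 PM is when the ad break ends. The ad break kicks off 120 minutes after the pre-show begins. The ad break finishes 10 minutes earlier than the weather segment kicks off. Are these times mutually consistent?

The ad break starts at 11:39 AM + 120 min = 1:39 PM.
The weather segment starts at 1:39 PM + 145 min = 4:04 PM.
The ad break ends at 4:04 PM − 10 min = 3:54 PM.
But the ad break is also said to end at 3:44 PM — a 10-minute conflict.

No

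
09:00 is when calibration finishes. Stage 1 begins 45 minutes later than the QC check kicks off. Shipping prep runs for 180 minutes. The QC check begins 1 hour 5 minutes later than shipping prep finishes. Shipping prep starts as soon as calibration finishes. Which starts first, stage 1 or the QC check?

Shipping prep starts at 09:00.
Shipping prep ends at 09:00 + 180 min = 12:00.
The QC check starts at 12:00 + 65 min = 13:05.
Stage 1 starts at 13:05 + 45 min = 13:50.
Stage 1 starts at 13:50 and the QC check starts at 13:05, so the QC check is first.

the QC check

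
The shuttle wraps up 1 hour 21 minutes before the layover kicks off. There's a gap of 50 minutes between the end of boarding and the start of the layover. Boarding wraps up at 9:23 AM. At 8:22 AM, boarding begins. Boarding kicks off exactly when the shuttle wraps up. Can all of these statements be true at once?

The layover starts at 9:23 AM + 50 min = 10:13 AM.
The shuttle ends at 10:13 AM − 81 min = 8:52 AM.
So boarding starts at 8:52 AM.
But boarding is also said to start at 8:22 AM — a 30-minute conflict.

No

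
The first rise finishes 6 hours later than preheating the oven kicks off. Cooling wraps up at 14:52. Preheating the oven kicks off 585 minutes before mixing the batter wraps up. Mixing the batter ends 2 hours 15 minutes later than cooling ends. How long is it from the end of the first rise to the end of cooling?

Mixing the batter ends at 14:52 + 135 min = 17:07.
Preheating the oven starts at 17:07 − 585 min = 07:22.
The first rise ends at 07:22 + 360 min = 13:22.
From 13:22 to 14:52 is 1.5 hours.

1.5 hours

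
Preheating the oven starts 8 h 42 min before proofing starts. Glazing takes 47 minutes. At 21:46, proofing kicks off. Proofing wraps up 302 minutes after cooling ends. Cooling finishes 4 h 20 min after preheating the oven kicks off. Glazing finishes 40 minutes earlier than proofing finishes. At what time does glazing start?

Preheating the oven starts at 21:46 − 522 min = 13:04.
Cooling ends at 13:04 + 260 min = 17:24.
Proofing ends at 17:24 + 302 min = 22:26.
Glazing ends at 22:26 − 40 min = 21:46.
Glazing starts at 21:46 − 47 min = 20:59.

20:59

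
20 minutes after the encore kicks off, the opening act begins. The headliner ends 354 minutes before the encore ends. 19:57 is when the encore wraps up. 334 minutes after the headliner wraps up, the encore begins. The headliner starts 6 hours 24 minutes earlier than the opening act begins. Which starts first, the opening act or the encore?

the encore

The headliner ends at 19:57 − 354 min = 14:03.
The encore starts at 14:03 + 334 min = 19:37.
The opening act starts at 19:37 + 20 min = 19:57.
The opening act starts at 19:57 and the encore starts at 19:37, so the encore is first.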